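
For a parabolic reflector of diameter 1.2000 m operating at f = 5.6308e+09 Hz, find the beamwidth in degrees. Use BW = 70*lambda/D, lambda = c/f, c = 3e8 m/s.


lambda = c / f = 3.0000e+08 / 5.6308e+09 = 0.05327840 m
BW = 70 * 0.05327840 / 1.2000 = 3.108 deg

3.108 deg


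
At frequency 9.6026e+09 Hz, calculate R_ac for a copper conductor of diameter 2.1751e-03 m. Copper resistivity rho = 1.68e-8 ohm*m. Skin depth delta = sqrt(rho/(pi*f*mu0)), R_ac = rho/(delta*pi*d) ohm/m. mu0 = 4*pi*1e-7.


delta = sqrt(1.68e-8 / (pi * 9.6026e+09 * 4*pi*1e-7)) = 6.657028e-07 m
R_ac = 1.68e-8 / (6.657028e-07 * pi * 2.1751e-03) = 3.693 ohm/m

3.693 ohm/m


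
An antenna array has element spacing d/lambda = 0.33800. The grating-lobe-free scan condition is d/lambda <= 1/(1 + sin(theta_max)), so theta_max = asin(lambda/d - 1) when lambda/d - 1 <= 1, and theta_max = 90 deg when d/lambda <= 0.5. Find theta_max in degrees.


lambda/d - 1 = 1/0.33800 - 1 = 1.958580 >= 1
d/lambda <= 0.5, so the array can scan to endfire without grating lobes: theta_max = 90 deg

90 deg


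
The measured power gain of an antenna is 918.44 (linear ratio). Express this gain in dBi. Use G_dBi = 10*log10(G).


G_dBi = 10 * log10(918.44) = 29.63 dBi

29.63 dBi


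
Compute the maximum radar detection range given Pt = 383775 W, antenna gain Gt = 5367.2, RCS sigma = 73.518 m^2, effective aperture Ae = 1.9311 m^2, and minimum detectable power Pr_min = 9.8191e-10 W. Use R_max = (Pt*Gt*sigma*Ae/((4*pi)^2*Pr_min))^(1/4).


R^4 = 383775*5367.2*73.518*1.9311 / ((4*pi)^2 * 9.8191e-10) = 1.885956e+18
R_max = 1.885956e+18^0.25 = 37058 m

37058 m


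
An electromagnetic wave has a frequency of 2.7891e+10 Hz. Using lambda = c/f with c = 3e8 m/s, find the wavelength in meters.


lambda = c / f = 3.0000e+08 / 2.7891e+10 = 0.01076 m

0.01076 m


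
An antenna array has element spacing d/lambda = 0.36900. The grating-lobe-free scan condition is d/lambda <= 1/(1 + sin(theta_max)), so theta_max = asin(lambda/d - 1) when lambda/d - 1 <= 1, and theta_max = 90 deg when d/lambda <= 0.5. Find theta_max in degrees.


lambda/d - 1 = 1/0.36900 - 1 = 1.710027 >= 1
d/lambda <= 0.5, so the array can scan to endfire without grating lobes: theta_max = 90 deg

90 deg


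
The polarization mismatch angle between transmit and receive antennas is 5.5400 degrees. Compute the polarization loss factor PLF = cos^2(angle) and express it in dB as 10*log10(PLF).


PLF_linear = cos^2(5.5400 deg) = 0.9906799
PLF_dB = 10 * log10(0.9906799) = -0.04067 dB

-0.04067 dB


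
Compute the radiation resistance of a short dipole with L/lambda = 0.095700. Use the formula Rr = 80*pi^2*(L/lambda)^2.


Rr = 80 * pi^2 * (0.095700)^2 = 80 * 9.869604 * 9.158490e-03 = 7.231 ohm

7.231 ohm


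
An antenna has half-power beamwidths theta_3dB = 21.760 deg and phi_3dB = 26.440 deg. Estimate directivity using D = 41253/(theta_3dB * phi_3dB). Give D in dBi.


D_linear = 41253 / (21.760 * 26.440) = 71.70265
D_dBi = 10 * log10(71.70265) = 18.56 dBi

18.56 dBi


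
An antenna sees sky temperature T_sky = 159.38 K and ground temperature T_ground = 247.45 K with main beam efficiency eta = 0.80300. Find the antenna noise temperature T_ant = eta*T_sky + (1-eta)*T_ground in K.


T_ant = 0.80300 * 159.38 + (1 - 0.80300) * 247.45 = 176.7 K

176.7 K


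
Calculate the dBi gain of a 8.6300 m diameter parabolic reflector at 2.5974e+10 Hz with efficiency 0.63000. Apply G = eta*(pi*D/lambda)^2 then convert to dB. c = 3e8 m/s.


lambda = c / f = 3.0000e+08 / 2.5974e+10 = 0.01155001 m
G_linear = 0.63000 * (pi * 8.6300 / 0.01155001)^2 = 3.471340e+06
G_dBi = 10 * log10(3.471340e+06) = 65.40 dBi

65.40 dBi


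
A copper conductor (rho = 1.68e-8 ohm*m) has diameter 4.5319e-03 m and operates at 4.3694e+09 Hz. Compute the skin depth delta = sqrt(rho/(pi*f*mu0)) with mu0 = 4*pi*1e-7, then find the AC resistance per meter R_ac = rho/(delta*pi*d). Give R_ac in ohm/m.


delta = sqrt(1.68e-8 / (pi * 4.3694e+09 * 4*pi*1e-7)) = 9.868789e-07 m
R_ac = 1.68e-8 / (9.868789e-07 * pi * 4.5319e-03) = 1.196 ohm/m

1.196 ohm/m


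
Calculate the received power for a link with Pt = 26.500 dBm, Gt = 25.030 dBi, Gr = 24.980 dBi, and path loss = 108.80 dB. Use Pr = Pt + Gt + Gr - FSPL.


Pr = 26.500 + 25.030 + 24.980 - 108.80 = -32.29 dBm

-32.29 dBm


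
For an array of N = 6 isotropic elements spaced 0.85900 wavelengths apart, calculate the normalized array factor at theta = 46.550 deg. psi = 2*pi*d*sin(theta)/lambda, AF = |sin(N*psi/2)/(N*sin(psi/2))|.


psi = 2*pi*0.85900*sin(46.550 deg) = 3.918272 rad
AF = |sin(6*3.918272/2) / (6*sin(3.918272/2))| = 0.1306

0.1306


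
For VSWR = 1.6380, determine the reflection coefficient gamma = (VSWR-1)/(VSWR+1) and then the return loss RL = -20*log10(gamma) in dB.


gamma = (1.6380 - 1) / (1.6380 + 1) = 0.2418499
RL = -20 * log10(0.2418499) = 12.33 dB

12.33 dB


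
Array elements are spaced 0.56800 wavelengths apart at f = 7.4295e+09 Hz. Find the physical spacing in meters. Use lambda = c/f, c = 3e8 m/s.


lambda = c / f = 3.0000e+08 / 7.4295e+09 = 0.04037957 m
d = 0.56800 * 0.04037957 = 0.02294 m

0.02294 m


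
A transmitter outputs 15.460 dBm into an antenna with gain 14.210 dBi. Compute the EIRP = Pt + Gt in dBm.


EIRP = Pt + Gt = 15.460 + 14.210 = 29.67 dBm

29.67 dBm


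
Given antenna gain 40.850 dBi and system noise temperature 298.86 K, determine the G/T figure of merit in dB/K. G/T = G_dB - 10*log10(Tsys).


G/T = 40.850 - 10*log10(298.86) = 40.850 - 24.75468 = 16.10 dB/K

16.10 dB/K


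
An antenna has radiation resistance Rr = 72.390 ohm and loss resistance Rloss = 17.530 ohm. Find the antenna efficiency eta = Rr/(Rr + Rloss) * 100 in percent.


eta = 72.390 / (72.390 + 17.530) * 100 = 80.50%

80.50%


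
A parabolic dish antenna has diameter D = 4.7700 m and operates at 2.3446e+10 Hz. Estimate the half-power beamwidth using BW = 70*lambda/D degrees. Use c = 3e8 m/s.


lambda = c / f = 3.0000e+08 / 2.3446e+10 = 0.01279536 m
BW = 70 * 0.01279536 / 4.7700 = 0.1878 deg

0.1878 deg


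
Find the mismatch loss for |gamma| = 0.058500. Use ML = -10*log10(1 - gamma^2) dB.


ML = -10 * log10(1 - 0.058500^2) = -10 * log10(0.99657775) = 0.01489 dB

0.01489 dB


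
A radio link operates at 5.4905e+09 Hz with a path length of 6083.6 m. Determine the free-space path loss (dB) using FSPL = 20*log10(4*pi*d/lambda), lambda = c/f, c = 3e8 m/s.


lambda = c / f = 3.0000e+08 / 5.4905e+09 = 0.05463983 m
FSPL = 20 * log10(4*pi*6083.6/0.05463983) = 122.9 dB

122.9 dB


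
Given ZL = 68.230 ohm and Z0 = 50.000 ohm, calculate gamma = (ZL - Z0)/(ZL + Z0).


gamma = (68.230 - 50.000) / (68.230 + 50.000) = 0.1542

0.1542


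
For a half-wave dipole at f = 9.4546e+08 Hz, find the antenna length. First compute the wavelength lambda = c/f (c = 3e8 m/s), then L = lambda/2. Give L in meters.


lambda = c / f = 3.0000e+08 / 9.4546e+08 = 0.3173059 m
L = lambda / 2 = 0.3173059 / 2 = 0.1587 m

0.1587 m


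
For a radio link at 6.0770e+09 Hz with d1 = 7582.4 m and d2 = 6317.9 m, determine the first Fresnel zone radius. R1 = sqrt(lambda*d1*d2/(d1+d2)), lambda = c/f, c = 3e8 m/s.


lambda = c / f = 3.0000e+08 / 6.0770e+09 = 0.04936646 m
R1 = sqrt(0.04936646 * 7582.4 * 6317.9 / (7582.4 + 6317.9)) = 13.04 m

13.04 m


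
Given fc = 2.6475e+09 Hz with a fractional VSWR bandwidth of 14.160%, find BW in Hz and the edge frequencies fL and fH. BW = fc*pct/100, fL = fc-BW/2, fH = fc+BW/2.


BW = 2.6475e+09 * 14.160/100 = 3.748860e+08 Hz
fL = 2.6475e+09 - 3.748860e+08/2 = 2.460e+09 Hz
fH = 2.6475e+09 + 3.748860e+08/2 = 2.835e+09 Hz

BW=3.749e+08 Hz, fL=2.460e+09 Hz, fH=2.835e+09 Hz


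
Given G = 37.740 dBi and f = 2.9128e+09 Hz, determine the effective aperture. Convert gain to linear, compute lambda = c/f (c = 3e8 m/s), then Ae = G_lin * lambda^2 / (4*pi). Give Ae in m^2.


lambda = c / f = 3.0000e+08 / 2.9128e+09 = 0.1029937 m
G_linear = 10^(37.740/10) = 5942.922
Ae = G_linear * lambda^2 / (4*pi) = 5942.922 * 0.1029937^2 / (4*pi) = 5.017 m^2

5.017 m^2


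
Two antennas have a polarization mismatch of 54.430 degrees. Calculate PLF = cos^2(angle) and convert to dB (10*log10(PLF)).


PLF_linear = cos^2(54.430 deg) = 0.3383716
PLF_dB = 10 * log10(0.3383716) = -4.706 dB

-4.706 dB


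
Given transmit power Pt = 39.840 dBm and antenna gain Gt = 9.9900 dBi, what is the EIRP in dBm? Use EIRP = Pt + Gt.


EIRP = Pt + Gt = 39.840 + 9.9900 = 49.83 dBm

49.83 dBm


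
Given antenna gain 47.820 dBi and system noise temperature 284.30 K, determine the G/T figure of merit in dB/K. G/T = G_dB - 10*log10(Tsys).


G/T = 47.820 - 10*log10(284.30) = 47.820 - 24.53777 = 23.28 dB/K

23.28 dB/K


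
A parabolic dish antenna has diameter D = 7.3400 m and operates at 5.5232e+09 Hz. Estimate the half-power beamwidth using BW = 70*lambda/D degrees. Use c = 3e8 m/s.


lambda = c / f = 3.0000e+08 / 5.5232e+09 = 0.05431634 m
BW = 70 * 0.05431634 / 7.3400 = 0.5180 deg

0.5180 deg


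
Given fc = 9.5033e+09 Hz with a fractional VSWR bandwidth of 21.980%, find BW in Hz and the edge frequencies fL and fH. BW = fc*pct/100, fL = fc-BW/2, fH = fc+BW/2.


BW = 9.5033e+09 * 21.980/100 = 2.088825e+09 Hz
fL = 9.5033e+09 - 2.088825e+09/2 = 8.459e+09 Hz
fH = 9.5033e+09 + 2.088825e+09/2 = 1.055e+10 Hz

BW=2.089e+09 Hz, fL=8.459e+09 Hz, fH=1.055e+10 Hz


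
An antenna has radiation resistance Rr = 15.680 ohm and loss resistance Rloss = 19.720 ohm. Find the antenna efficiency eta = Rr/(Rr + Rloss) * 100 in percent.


eta = 15.680 / (15.680 + 19.720) * 100 = 44.29%

44.29%


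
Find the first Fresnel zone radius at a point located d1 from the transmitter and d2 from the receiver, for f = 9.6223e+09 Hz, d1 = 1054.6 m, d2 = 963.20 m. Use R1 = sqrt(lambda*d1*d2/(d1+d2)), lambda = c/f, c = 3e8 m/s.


lambda = c / f = 3.0000e+08 / 9.6223e+09 = 0.03117758 m
R1 = sqrt(0.03117758 * 1054.6 * 963.20 / (1054.6 + 963.20)) = 3.962 m

3.962 m


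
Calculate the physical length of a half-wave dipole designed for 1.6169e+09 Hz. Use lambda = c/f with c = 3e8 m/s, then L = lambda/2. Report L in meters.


lambda = c / f = 3.0000e+08 / 1.6169e+09 = 0.1855402 m
L = lambda / 2 = 0.1855402 / 2 = 0.09277 m

0.09277 m


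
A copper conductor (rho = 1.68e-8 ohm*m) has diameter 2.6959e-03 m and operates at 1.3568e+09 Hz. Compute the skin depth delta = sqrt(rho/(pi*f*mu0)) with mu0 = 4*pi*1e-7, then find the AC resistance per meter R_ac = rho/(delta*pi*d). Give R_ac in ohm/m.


delta = sqrt(1.68e-8 / (pi * 1.3568e+09 * 4*pi*1e-7)) = 1.770993e-06 m
R_ac = 1.68e-8 / (1.770993e-06 * pi * 2.6959e-03) = 1.120 ohm/m

1.120 ohm/m


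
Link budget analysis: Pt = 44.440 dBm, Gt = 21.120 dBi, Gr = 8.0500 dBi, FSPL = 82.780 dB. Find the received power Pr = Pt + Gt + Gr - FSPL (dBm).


Pr = 44.440 + 21.120 + 8.0500 - 82.780 = -9.17 dBm

-9.17 dBm


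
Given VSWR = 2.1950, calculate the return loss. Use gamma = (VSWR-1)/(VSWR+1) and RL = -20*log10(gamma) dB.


gamma = (2.1950 - 1) / (2.1950 + 1) = 0.3740219
RL = -20 * log10(0.3740219) = 8.542 dB

8.542 dB


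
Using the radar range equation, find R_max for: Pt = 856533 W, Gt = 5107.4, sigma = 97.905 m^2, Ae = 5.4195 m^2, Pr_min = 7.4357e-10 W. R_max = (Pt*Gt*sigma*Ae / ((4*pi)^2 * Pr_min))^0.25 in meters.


R^4 = 856533*5107.4*97.905*5.4195 / ((4*pi)^2 * 7.4357e-10) = 1.976817e+19
R_max = 1.976817e+19^0.25 = 66679 m

66679 m


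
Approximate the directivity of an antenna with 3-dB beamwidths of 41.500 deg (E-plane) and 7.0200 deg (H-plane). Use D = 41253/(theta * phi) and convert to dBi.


D_linear = 41253 / (41.500 * 7.0200) = 141.6023
D_dBi = 10 * log10(141.6023) = 21.51 dBi

21.51 dBi


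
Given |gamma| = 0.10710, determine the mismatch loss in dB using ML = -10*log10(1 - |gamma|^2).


ML = -10 * log10(1 - 0.10710^2) = -10 * log10(0.98852959) = 0.05010 dB

0.05010 dB


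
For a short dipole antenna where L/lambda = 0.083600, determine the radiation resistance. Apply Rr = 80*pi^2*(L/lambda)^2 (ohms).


Rr = 80 * pi^2 * (0.083600)^2 = 80 * 9.869604 * 6.988960e-03 = 5.518 ohm

5.518 ohm


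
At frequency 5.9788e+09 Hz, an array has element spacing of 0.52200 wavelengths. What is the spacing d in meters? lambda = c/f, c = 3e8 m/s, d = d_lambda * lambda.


lambda = c / f = 3.0000e+08 / 5.9788e+09 = 0.05017729 m
d = 0.52200 * 0.05017729 = 0.02619 m

0.02619 m


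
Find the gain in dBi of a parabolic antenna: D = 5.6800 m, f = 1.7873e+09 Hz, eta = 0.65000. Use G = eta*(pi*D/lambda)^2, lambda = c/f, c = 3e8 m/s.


lambda = c / f = 3.0000e+08 / 1.7873e+09 = 0.1678509 m
G_linear = 0.65000 * (pi * 5.6800 / 0.1678509)^2 = 7346.195
G_dBi = 10 * log10(7346.195) = 38.66 dBi

38.66 dBi


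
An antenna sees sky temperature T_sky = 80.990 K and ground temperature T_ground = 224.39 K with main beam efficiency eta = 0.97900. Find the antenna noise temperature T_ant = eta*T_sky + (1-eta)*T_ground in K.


T_ant = 0.97900 * 80.990 + (1 - 0.97900) * 224.39 = 84.00 K

84.00 K


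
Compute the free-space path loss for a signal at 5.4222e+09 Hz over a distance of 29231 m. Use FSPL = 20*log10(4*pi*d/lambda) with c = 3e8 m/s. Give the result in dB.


lambda = c / f = 3.0000e+08 / 5.4222e+09 = 0.05532810 m
FSPL = 20 * log10(4*pi*29231/0.05532810) = 136.4 dB

136.4 dB


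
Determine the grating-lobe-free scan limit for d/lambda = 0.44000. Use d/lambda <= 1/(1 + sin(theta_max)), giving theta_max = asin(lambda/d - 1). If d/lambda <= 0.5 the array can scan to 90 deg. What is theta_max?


lambda/d - 1 = 1/0.44000 - 1 = 1.272727 >= 1
d/lambda <= 0.5, so the array can scan to endfire without grating lobes: theta_max = 90 deg

90 deg


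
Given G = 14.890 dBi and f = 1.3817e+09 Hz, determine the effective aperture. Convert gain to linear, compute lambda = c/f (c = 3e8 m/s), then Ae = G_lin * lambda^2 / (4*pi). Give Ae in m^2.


lambda = c / f = 3.0000e+08 / 1.3817e+09 = 0.2171238 m
G_linear = 10^(14.890/10) = 30.83188
Ae = G_linear * lambda^2 / (4*pi) = 30.83188 * 0.2171238^2 / (4*pi) = 0.1157 m^2

0.1157 m^2


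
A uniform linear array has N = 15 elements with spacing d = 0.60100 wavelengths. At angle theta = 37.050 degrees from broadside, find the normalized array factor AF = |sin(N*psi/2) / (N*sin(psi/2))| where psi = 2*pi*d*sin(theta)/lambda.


psi = 2*pi*0.60100*sin(37.050 deg) = 2.275201 rad
AF = |sin(15*2.275201/2) / (15*sin(2.275201/2))| = 0.07176

0.07176


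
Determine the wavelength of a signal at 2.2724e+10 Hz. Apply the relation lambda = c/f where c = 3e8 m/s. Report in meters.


lambda = c / f = 3.0000e+08 / 2.2724e+10 = 0.01320 m

0.01320 m


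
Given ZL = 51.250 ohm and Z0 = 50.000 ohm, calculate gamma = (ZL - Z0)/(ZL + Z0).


gamma = (51.250 - 50.000) / (51.250 + 50.000) = 0.01235

0.01235


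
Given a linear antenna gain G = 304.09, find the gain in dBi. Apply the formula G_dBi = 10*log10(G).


G_dBi = 10 * log10(304.09) = 24.83 dBi

24.83 dBi


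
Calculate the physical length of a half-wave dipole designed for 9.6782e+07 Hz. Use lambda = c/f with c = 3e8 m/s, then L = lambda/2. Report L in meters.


lambda = c / f = 3.0000e+08 / 9.6782e+07 = 3.099750 m
L = lambda / 2 = 3.099750 / 2 = 1.550 m

1.550 m


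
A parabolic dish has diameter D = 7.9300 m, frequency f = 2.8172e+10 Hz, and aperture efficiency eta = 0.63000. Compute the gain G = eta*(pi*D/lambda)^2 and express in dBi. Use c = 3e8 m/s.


lambda = c / f = 3.0000e+08 / 2.8172e+10 = 0.01064887 m
G_linear = 0.63000 * (pi * 7.9300 / 0.01064887)^2 = 3.448098e+06
G_dBi = 10 * log10(3.448098e+06) = 65.38 dBi

65.38 dBi


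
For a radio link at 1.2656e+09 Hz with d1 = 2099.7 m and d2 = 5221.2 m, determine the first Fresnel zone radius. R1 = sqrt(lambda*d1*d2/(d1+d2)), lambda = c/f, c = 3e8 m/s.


lambda = c / f = 3.0000e+08 / 1.2656e+09 = 0.2370417 m
R1 = sqrt(0.2370417 * 2099.7 * 5221.2 / (2099.7 + 5221.2)) = 18.84 m

18.84 m


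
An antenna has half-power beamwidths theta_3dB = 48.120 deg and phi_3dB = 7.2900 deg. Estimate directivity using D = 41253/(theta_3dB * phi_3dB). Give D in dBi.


D_linear = 41253 / (48.120 * 7.2900) = 117.5987
D_dBi = 10 * log10(117.5987) = 20.70 dBi

20.70 dBi


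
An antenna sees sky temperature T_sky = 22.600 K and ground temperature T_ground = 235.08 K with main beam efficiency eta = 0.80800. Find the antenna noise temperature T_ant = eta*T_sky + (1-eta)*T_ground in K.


T_ant = 0.80800 * 22.600 + (1 - 0.80800) * 235.08 = 63.40 K

63.40 K


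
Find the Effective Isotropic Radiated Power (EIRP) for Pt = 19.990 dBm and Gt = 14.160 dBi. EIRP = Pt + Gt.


EIRP = Pt + Gt = 19.990 + 14.160 = 34.15 dBm

34.15 dBm


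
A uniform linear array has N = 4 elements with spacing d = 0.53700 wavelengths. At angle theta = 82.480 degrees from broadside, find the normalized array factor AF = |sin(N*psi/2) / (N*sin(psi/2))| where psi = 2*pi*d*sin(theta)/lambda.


psi = 2*pi*0.53700*sin(82.480 deg) = 3.345051 rad
AF = |sin(4*3.345051/2) / (4*sin(3.345051/2))| = 0.09946

0.09946


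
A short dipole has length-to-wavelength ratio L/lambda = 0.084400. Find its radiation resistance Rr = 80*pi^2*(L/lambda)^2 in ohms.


Rr = 80 * pi^2 * (0.084400)^2 = 80 * 9.869604 * 7.123360e-03 = 5.624 ohm

5.624 ohm


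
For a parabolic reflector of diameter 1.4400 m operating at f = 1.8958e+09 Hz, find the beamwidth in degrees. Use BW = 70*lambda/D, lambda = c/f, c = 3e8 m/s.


lambda = c / f = 3.0000e+08 / 1.8958e+09 = 0.1582445 m
BW = 70 * 0.1582445 / 1.4400 = 7.692 deg

7.692 deg


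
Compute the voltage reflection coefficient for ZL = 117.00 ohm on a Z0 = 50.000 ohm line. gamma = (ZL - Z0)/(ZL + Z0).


gamma = (117.00 - 50.000) / (117.00 + 50.000) = 0.4012

0.4012


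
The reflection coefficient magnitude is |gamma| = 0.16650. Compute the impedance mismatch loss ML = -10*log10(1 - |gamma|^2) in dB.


ML = -10 * log10(1 - 0.16650^2) = -10 * log10(0.97227775) = 0.1221 dB

0.1221 dB


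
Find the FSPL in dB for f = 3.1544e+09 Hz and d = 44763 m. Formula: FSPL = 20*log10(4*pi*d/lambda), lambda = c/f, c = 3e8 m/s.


lambda = c / f = 3.0000e+08 / 3.1544e+09 = 0.09510525 m
FSPL = 20 * log10(4*pi*44763/0.09510525) = 135.4 dB

135.4 dB


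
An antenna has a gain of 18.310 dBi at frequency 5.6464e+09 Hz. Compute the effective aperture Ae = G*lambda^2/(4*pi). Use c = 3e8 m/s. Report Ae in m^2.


lambda = c / f = 3.0000e+08 / 5.6464e+09 = 0.05313120 m
G_linear = 10^(18.310/10) = 67.76415
Ae = G_linear * lambda^2 / (4*pi) = 67.76415 * 0.05313120^2 / (4*pi) = 0.01522 m^2

0.01522 m^2


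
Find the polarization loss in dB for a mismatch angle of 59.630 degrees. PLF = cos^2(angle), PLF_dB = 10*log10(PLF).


PLF_linear = cos^2(59.630 deg) = 0.2556132
PLF_dB = 10 * log10(0.2556132) = -5.924 dB

-5.924 dB


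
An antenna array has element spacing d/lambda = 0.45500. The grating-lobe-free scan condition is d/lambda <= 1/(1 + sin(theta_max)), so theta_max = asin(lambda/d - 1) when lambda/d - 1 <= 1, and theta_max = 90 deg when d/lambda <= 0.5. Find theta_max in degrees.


lambda/d - 1 = 1/0.45500 - 1 = 1.197802 >= 1
d/lambda <= 0.5, so the array can scan to endfire without grating lobes: theta_max = 90 deg

90 deg


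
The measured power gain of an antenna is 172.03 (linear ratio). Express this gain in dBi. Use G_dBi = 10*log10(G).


G_dBi = 10 * log10(172.03) = 22.36 dBi

22.36 dBi


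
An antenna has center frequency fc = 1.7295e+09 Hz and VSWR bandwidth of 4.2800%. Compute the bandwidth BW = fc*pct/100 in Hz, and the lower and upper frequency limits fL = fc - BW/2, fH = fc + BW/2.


BW = 1.7295e+09 * 4.2800/100 = 7.402260e+07 Hz
fL = 1.7295e+09 - 7.402260e+07/2 = 1.692e+09 Hz
fH = 1.7295e+09 + 7.402260e+07/2 = 1.767e+09 Hz

BW=7.402e+07 Hz, fL=1.692e+09 Hz, fH=1.767e+09 Hz


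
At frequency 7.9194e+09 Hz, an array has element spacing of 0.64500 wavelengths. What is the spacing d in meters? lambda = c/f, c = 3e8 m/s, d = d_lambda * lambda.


lambda = c / f = 3.0000e+08 / 7.9194e+09 = 0.03788166 m
d = 0.64500 * 0.03788166 = 0.02443 m

0.02443 m


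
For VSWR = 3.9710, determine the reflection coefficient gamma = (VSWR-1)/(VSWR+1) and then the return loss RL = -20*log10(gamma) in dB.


gamma = (3.9710 - 1) / (3.9710 + 1) = 0.5976665
RL = -20 * log10(0.5976665) = 4.471 dB

4.471 dB


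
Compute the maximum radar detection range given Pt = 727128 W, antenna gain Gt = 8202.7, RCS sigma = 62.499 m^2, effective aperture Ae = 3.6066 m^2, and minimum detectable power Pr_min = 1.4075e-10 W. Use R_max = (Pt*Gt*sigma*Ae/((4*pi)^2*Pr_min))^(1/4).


R^4 = 727128*8202.7*62.499*3.6066 / ((4*pi)^2 * 1.4075e-10) = 6.048819e+19
R_max = 6.048819e+19^0.25 = 88190 m

88190 m


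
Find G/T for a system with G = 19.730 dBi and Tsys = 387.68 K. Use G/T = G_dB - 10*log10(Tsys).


G/T = 19.730 - 10*log10(387.68) = 19.730 - 25.88473 = -6.155 dB/K

-6.155 dB/K


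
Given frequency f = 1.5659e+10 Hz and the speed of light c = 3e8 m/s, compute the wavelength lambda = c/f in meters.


lambda = c / f = 3.0000e+08 / 1.5659e+10 = 0.01916 m

0.01916 m


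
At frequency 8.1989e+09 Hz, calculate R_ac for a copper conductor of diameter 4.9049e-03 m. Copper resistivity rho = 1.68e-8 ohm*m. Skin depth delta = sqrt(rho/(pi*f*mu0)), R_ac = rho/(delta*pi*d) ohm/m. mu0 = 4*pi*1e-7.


delta = sqrt(1.68e-8 / (pi * 8.1989e+09 * 4*pi*1e-7)) = 7.204386e-07 m
R_ac = 1.68e-8 / (7.204386e-07 * pi * 4.9049e-03) = 1.513 ohm/m

1.513 ohm/m


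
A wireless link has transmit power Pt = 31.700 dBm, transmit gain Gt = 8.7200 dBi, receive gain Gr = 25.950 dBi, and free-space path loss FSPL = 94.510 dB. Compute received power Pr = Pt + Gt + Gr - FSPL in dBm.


Pr = 31.700 + 8.7200 + 25.950 - 94.510 = -28.14 dBm

-28.14 dBm


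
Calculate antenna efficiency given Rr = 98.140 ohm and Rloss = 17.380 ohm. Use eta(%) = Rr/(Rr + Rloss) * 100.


eta = 98.140 / (98.140 + 17.380) * 100 = 84.95%

84.95%


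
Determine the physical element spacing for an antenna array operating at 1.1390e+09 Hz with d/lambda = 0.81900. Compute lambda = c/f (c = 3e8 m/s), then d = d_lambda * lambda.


lambda = c / f = 3.0000e+08 / 1.1390e+09 = 0.2633889 m
d = 0.81900 * 0.2633889 = 0.2157 m

0.2157 m


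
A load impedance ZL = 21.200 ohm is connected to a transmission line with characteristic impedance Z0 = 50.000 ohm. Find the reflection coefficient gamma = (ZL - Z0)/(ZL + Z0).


gamma = (21.200 - 50.000) / (21.200 + 50.000) = -0.4045

-0.4045


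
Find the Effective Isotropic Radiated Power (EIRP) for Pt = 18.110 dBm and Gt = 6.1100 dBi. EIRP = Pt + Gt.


EIRP = Pt + Gt = 18.110 + 6.1100 = 24.22 dBm

24.22 dBm


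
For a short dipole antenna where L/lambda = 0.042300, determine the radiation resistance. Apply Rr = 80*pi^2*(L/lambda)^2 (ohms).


Rr = 80 * pi^2 * (0.042300)^2 = 80 * 9.869604 * 1.789290e-03 = 1.413 ohm

1.413 ohm


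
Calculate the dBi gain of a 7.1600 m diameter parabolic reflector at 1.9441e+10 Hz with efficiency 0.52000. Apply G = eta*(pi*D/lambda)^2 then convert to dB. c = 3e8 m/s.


lambda = c / f = 3.0000e+08 / 1.9441e+10 = 0.01543130 m
G_linear = 0.52000 * (pi * 7.1600 / 0.01543130)^2 = 1.104903e+06
G_dBi = 10 * log10(1.104903e+06) = 60.43 dBi

60.43 dBi


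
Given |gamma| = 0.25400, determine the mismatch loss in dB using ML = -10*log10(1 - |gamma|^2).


ML = -10 * log10(1 - 0.25400^2) = -10 * log10(0.935484) = 0.2896 dB

0.2896 dB


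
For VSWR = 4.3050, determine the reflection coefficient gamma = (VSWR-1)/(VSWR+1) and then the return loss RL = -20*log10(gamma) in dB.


gamma = (4.3050 - 1) / (4.3050 + 1) = 0.6229972
RL = -20 * log10(0.6229972) = 4.110 dB

4.110 dB


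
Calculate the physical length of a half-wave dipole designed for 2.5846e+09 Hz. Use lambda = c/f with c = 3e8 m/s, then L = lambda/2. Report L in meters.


lambda = c / f = 3.0000e+08 / 2.5846e+09 = 0.1160721 m
L = lambda / 2 = 0.1160721 / 2 = 0.05804 m

0.05804 m


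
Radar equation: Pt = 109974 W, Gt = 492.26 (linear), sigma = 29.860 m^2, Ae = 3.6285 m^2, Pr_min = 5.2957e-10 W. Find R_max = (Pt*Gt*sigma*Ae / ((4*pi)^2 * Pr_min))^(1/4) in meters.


R^4 = 109974*492.26*29.860*3.6285 / ((4*pi)^2 * 5.2957e-10) = 7.013881e+16
R_max = 7.013881e+16^0.25 = 16274 m

16274 m


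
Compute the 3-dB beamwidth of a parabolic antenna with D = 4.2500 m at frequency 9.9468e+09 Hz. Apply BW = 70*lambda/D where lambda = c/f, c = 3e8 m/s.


lambda = c / f = 3.0000e+08 / 9.9468e+09 = 0.03016045 m
BW = 70 * 0.03016045 / 4.2500 = 0.4968 deg

0.4968 deg


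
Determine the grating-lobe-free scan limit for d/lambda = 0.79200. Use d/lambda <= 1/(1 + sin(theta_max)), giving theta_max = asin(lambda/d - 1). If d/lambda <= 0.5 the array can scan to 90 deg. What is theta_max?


lambda/d - 1 = 1/0.79200 - 1 = 0.2626263
theta_max = asin(0.2626263) = 15.23 deg

15.23 deg


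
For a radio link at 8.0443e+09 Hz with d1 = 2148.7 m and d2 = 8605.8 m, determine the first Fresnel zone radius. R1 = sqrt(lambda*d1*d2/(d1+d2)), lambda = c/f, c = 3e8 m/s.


lambda = c / f = 3.0000e+08 / 8.0443e+09 = 0.03729349 m
R1 = sqrt(0.03729349 * 2148.7 * 8605.8 / (2148.7 + 8605.8)) = 8.008 m

8.008 m


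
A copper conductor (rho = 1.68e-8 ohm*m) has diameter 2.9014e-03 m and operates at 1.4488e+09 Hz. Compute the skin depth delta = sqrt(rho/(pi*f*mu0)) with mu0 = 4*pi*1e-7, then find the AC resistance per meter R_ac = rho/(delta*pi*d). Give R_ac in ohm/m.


delta = sqrt(1.68e-8 / (pi * 1.4488e+09 * 4*pi*1e-7)) = 1.713841e-06 m
R_ac = 1.68e-8 / (1.713841e-06 * pi * 2.9014e-03) = 1.075 ohm/m

1.075 ohm/m


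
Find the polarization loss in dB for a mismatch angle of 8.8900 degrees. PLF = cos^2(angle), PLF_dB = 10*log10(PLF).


PLF_linear = cos^2(8.8900 deg) = 0.9761180
PLF_dB = 10 * log10(0.9761180) = -0.1050 dB

-0.1050 dB


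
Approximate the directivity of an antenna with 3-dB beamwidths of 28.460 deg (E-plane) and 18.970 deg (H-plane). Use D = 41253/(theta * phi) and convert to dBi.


D_linear = 41253 / (28.460 * 18.970) = 76.41055
D_dBi = 10 * log10(76.41055) = 18.83 dBi

18.83 dBi


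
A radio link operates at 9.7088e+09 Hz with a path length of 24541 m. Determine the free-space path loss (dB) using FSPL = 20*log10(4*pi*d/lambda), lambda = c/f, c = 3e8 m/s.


lambda = c / f = 3.0000e+08 / 9.7088e+09 = 0.03089980 m
FSPL = 20 * log10(4*pi*24541/0.03089980) = 140.0 dB

140.0 dB


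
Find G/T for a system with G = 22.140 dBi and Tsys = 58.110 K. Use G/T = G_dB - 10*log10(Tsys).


G/T = 22.140 - 10*log10(58.110) = 22.140 - 17.64251 = 4.497 dB/K

4.497 dB/K


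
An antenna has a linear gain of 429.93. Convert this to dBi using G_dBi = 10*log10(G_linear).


G_dBi = 10 * log10(429.93) = 26.33 dBi

26.33 dBi


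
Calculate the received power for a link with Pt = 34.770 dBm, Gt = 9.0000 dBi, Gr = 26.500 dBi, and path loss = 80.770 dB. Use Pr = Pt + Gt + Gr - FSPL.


Pr = 34.770 + 9.0000 + 26.500 - 80.770 = -10.50 dBm

-10.50 dBm


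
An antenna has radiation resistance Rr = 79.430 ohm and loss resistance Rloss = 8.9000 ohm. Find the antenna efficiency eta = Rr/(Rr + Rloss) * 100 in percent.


eta = 79.430 / (79.430 + 8.9000) * 100 = 89.92%

89.92%


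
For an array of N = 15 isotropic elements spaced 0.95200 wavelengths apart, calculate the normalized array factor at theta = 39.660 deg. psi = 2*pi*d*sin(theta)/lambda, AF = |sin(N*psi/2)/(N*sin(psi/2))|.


psi = 2*pi*0.95200*sin(39.660 deg) = 3.817635 rad
AF = |sin(15*3.817635/2) / (15*sin(3.817635/2))| = 0.02476

0.02476


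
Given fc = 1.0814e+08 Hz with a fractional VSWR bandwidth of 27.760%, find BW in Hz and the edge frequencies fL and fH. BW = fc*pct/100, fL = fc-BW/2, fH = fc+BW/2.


BW = 1.0814e+08 * 27.760/100 = 3.001966e+07 Hz
fL = 1.0814e+08 - 3.001966e+07/2 = 9.313e+07 Hz
fH = 1.0814e+08 + 3.001966e+07/2 = 1.231e+08 Hz

BW=3.002e+07 Hz, fL=9.313e+07 Hz, fH=1.231e+08 Hz


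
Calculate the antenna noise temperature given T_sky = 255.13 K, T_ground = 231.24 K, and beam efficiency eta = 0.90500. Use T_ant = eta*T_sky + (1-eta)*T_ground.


T_ant = 0.90500 * 255.13 + (1 - 0.90500) * 231.24 = 252.9 K

252.9 K


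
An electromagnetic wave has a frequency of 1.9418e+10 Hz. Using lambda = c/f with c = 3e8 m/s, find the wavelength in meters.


lambda = c / f = 3.0000e+08 / 1.9418e+10 = 0.01545 m

0.01545 m


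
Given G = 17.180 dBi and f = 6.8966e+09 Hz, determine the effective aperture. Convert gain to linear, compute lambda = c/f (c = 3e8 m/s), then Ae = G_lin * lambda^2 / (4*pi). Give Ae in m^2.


lambda = c / f = 3.0000e+08 / 6.8966e+09 = 0.04349970 m
G_linear = 10^(17.180/10) = 52.23962
Ae = G_linear * lambda^2 / (4*pi) = 52.23962 * 0.04349970^2 / (4*pi) = 7.866e-03 m^2

7.866e-03 m^2


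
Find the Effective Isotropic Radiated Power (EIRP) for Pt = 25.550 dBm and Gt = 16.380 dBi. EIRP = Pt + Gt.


EIRP = Pt + Gt = 25.550 + 16.380 = 41.93 dBm

41.93 dBm


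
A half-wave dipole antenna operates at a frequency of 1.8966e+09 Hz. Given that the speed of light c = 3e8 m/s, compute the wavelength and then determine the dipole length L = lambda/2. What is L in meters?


lambda = c / f = 3.0000e+08 / 1.8966e+09 = 0.1581778 m
L = lambda / 2 = 0.1581778 / 2 = 0.07909 m

0.07909 m


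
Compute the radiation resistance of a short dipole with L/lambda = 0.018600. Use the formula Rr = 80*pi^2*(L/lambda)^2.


Rr = 80 * pi^2 * (0.018600)^2 = 80 * 9.869604 * 3.459600e-04 = 0.2732 ohm

0.2732 ohm


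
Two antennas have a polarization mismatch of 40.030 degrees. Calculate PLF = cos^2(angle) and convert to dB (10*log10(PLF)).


PLF_linear = cos^2(40.030 deg) = 0.5863084
PLF_dB = 10 * log10(0.5863084) = -2.319 dB

-2.319 dB


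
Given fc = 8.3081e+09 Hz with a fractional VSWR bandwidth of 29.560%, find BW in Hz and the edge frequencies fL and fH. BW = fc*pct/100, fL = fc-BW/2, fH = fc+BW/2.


BW = 8.3081e+09 * 29.560/100 = 2.455874e+09 Hz
fL = 8.3081e+09 - 2.455874e+09/2 = 7.080e+09 Hz
fH = 8.3081e+09 + 2.455874e+09/2 = 9.536e+09 Hz

BW=2.456e+09 Hz, fL=7.080e+09 Hz, fH=9.536e+09 Hz


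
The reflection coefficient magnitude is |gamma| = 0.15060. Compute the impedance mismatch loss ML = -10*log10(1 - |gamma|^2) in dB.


ML = -10 * log10(1 - 0.15060^2) = -10 * log10(0.97731964) = 0.09963 dB

0.09963 dB


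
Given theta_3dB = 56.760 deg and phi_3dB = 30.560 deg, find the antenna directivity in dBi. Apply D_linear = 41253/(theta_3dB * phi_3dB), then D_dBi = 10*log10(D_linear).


D_linear = 41253 / (56.760 * 30.560) = 23.78263
D_dBi = 10 * log10(23.78263) = 13.76 dBi

13.76 dBi


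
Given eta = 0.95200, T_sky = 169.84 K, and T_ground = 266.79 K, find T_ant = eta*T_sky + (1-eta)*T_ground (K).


T_ant = 0.95200 * 169.84 + (1 - 0.95200) * 266.79 = 174.5 K

174.5 K


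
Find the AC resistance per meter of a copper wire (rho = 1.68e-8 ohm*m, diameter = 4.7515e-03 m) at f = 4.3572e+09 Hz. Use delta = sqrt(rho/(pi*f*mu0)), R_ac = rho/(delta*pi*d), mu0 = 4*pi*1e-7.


delta = sqrt(1.68e-8 / (pi * 4.3572e+09 * 4*pi*1e-7)) = 9.882596e-07 m
R_ac = 1.68e-8 / (9.882596e-07 * pi * 4.7515e-03) = 1.139 ohm/m

1.139 ohm/m


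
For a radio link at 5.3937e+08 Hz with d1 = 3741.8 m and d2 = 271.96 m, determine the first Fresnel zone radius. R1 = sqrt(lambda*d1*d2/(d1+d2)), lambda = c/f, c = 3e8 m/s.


lambda = c / f = 3.0000e+08 / 5.3937e+08 = 0.5562045 m
R1 = sqrt(0.5562045 * 3741.8 * 271.96 / (3741.8 + 271.96)) = 11.88 m

11.88 m


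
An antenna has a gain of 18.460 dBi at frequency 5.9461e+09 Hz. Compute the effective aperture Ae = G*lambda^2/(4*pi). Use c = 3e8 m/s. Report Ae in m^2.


lambda = c / f = 3.0000e+08 / 5.9461e+09 = 0.05045324 m
G_linear = 10^(18.460/10) = 70.14553
Ae = G_linear * lambda^2 / (4*pi) = 70.14553 * 0.05045324^2 / (4*pi) = 0.01421 m^2

0.01421 m^2


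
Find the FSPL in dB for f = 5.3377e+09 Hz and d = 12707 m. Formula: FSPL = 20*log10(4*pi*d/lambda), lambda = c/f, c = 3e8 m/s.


lambda = c / f = 3.0000e+08 / 5.3377e+09 = 0.05620398 m
FSPL = 20 * log10(4*pi*12707/0.05620398) = 129.1 dB

129.1 dB


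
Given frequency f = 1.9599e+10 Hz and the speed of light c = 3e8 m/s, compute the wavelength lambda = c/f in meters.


lambda = c / f = 3.0000e+08 / 1.9599e+10 = 0.01531 m

0.01531 m


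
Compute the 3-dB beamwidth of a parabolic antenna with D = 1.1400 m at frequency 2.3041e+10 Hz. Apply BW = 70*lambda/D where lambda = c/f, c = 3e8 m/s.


lambda = c / f = 3.0000e+08 / 2.3041e+10 = 0.01302027 m
BW = 70 * 0.01302027 / 1.1400 = 0.7995 deg

0.7995 deg


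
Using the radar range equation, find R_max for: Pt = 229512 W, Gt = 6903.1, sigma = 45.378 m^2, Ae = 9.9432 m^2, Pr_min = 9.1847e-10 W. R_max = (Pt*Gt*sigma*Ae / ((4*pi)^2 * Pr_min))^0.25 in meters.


R^4 = 229512*6903.1*45.378*9.9432 / ((4*pi)^2 * 9.1847e-10) = 4.928745e+18
R_max = 4.928745e+18^0.25 = 47118 m

47118 m


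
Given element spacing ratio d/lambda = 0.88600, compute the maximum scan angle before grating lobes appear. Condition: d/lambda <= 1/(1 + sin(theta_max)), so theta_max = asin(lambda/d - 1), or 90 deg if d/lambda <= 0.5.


lambda/d - 1 = 1/0.88600 - 1 = 0.1286682
theta_max = asin(0.1286682) = 7.393 deg

7.393 deg


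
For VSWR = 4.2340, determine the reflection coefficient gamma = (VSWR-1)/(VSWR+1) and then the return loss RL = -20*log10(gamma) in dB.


gamma = (4.2340 - 1) / (4.2340 + 1) = 0.6178831
RL = -20 * log10(0.6178831) = 4.182 dB

4.182 dB


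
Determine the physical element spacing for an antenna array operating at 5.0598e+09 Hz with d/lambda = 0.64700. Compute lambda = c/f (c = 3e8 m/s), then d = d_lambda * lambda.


lambda = c / f = 3.0000e+08 / 5.0598e+09 = 0.05929088 m
d = 0.64700 * 0.05929088 = 0.03836 m

0.03836 m


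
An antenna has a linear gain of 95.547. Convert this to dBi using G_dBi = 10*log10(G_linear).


G_dBi = 10 * log10(95.547) = 19.80 dBi

19.80 dBi


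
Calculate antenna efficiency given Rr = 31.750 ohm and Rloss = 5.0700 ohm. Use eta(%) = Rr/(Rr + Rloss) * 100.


eta = 31.750 / (31.750 + 5.0700) * 100 = 86.23%

86.23%


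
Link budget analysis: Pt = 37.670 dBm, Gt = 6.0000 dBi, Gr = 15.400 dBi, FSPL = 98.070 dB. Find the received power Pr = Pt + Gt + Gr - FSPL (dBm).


Pr = 37.670 + 6.0000 + 15.400 - 98.070 = -39.00 dBm

-39.00 dBm


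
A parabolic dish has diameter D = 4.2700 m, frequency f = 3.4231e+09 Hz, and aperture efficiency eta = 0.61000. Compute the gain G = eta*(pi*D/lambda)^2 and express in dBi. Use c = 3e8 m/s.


lambda = c / f = 3.0000e+08 / 3.4231e+09 = 0.08763986 m
G_linear = 0.61000 * (pi * 4.2700 / 0.08763986)^2 = 14291.64
G_dBi = 10 * log10(14291.64) = 41.55 dBi

41.55 dBi


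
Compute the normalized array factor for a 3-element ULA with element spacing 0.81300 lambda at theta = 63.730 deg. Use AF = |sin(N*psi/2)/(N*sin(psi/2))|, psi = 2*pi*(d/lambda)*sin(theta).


psi = 2*pi*0.81300*sin(63.730 deg) = 4.580643 rad
AF = |sin(3*4.580643/2) / (3*sin(4.580643/2))| = 0.2458

0.2458


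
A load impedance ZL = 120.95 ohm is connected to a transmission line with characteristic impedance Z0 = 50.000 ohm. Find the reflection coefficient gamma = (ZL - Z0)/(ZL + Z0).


gamma = (120.95 - 50.000) / (120.95 + 50.000) = 0.4150

0.4150


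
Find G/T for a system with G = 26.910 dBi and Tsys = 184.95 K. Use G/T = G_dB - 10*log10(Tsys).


G/T = 26.910 - 10*log10(184.95) = 26.910 - 22.67054 = 4.239 dB/K

4.239 dB/K


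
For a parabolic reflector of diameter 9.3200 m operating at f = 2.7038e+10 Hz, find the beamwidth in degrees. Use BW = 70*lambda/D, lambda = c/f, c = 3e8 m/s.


lambda = c / f = 3.0000e+08 / 2.7038e+10 = 0.01109550 m
BW = 70 * 0.01109550 / 9.3200 = 0.08334 deg

0.08334 deg


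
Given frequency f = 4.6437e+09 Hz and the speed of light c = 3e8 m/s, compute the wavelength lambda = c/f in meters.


lambda = c / f = 3.0000e+08 / 4.6437e+09 = 0.06460 m

0.06460 m


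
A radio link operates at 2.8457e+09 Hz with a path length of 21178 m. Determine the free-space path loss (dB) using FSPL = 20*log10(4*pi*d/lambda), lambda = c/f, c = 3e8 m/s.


lambda = c / f = 3.0000e+08 / 2.8457e+09 = 0.1054222 m
FSPL = 20 * log10(4*pi*21178/0.1054222) = 128.0 dB

128.0 dB


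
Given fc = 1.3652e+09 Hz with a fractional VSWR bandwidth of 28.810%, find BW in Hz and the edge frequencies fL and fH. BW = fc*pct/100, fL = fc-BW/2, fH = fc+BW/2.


BW = 1.3652e+09 * 28.810/100 = 3.933141e+08 Hz
fL = 1.3652e+09 - 3.933141e+08/2 = 1.169e+09 Hz
fH = 1.3652e+09 + 3.933141e+08/2 = 1.562e+09 Hz

BW=3.933e+08 Hz, fL=1.169e+09 Hz, fH=1.562e+09 Hz


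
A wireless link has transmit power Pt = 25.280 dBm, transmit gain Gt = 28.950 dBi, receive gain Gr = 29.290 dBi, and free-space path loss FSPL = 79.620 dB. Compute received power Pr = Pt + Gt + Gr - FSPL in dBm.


Pr = 25.280 + 28.950 + 29.290 - 79.620 = 3.90 dBm

3.90 dBm


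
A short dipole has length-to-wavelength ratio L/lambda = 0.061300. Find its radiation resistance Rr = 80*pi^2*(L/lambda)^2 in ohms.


Rr = 80 * pi^2 * (0.061300)^2 = 80 * 9.869604 * 3.757690e-03 = 2.967 ohm

2.967 ohm


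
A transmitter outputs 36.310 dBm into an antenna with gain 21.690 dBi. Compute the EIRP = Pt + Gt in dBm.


EIRP = Pt + Gt = 36.310 + 21.690 = 58.00 dBm

58.00 dBm


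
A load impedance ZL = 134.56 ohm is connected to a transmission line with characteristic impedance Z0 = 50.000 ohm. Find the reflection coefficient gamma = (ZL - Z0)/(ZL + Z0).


gamma = (134.56 - 50.000) / (134.56 + 50.000) = 0.4582

0.4582


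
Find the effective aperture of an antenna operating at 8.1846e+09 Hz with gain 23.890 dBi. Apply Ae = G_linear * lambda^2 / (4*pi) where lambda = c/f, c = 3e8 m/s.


lambda = c / f = 3.0000e+08 / 8.1846e+09 = 0.03665420 m
G_linear = 10^(23.890/10) = 244.9063
Ae = G_linear * lambda^2 / (4*pi) = 244.9063 * 0.03665420^2 / (4*pi) = 0.02618 m^2

0.02618 m^2


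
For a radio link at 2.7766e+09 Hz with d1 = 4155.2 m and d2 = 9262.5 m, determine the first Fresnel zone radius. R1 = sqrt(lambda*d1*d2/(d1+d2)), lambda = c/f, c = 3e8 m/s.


lambda = c / f = 3.0000e+08 / 2.7766e+09 = 0.1080458 m
R1 = sqrt(0.1080458 * 4155.2 * 9262.5 / (4155.2 + 9262.5)) = 17.60 m

17.60 m


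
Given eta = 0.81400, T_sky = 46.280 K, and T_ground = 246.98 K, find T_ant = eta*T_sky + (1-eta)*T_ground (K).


T_ant = 0.81400 * 46.280 + (1 - 0.81400) * 246.98 = 83.61 K

83.61 K


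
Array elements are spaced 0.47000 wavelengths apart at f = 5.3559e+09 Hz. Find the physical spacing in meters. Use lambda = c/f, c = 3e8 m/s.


lambda = c / f = 3.0000e+08 / 5.3559e+09 = 0.05601300 m
d = 0.47000 * 0.05601300 = 0.02633 m

0.02633 m


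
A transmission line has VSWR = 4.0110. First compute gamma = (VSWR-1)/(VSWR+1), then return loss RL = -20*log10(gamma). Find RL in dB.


gamma = (4.0110 - 1) / (4.0110 + 1) = 0.6008781
RL = -20 * log10(0.6008781) = 4.424 dB

4.424 dB


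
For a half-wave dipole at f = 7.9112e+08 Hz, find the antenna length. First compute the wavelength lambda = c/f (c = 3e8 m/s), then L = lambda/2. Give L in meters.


lambda = c / f = 3.0000e+08 / 7.9112e+08 = 0.3792092 m
L = lambda / 2 = 0.3792092 / 2 = 0.1896 m

0.1896 m


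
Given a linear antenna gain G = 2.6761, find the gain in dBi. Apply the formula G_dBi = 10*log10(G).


G_dBi = 10 * log10(2.6761) = 4.275 dBi

4.275 dBi


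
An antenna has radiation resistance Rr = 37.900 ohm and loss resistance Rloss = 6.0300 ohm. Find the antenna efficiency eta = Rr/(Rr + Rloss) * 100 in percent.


eta = 37.900 / (37.900 + 6.0300) * 100 = 86.27%

86.27%


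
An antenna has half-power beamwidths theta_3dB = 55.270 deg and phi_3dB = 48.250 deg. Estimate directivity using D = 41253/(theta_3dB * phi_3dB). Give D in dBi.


D_linear = 41253 / (55.270 * 48.250) = 15.46923
D_dBi = 10 * log10(15.46923) = 11.89 dBi

11.89 dBi
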